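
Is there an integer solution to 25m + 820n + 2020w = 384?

gcd(820, 25) = 5.
gcd(5, 2020) = 5.
5 does not divide 384 (remainder 4), so no integer solutions.

no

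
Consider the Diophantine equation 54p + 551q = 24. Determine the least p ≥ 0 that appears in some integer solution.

429

gcd(551, 54):
  551 = 10*54 + 11
  54 = 4*11 + 10
  11 = 1*10 + 1
  10 = 10*1
so gcd(551, 54) = 1.
1 divides 24, so solutions exist.
Back-substitute for Bézout coefficients:
  1 = 11 - 1*10
  ... = 54*(-51) + 551*(5)
Scale by 24/1 = 24: (p₀, q₀) = (-1224, 120).
General solution: p = -1224 + 551t, q = 120 - 54t for integer t.
p ≥ 0: smallest is -1224 mod 551 = 429 (at t = 3), with q = -42.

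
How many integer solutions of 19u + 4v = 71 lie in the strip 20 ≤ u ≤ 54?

9

gcd(19, 4):
  19 = 4×4 + 3
  4 = 1×3 + 1
  3 = 3×1
so gcd(19, 4) = 1.
Back-substitute for Bézout coefficients:
  1 = 4 - 1×3
  ... = 19×(-1) + 4×(5)
Scale by 71: particular solution (-71, 355); reduce u mod 4: (1, 13).
General solution: u = 1 + 4t, v = 13 - 19t for integer t.
20 ≤ 1 + 4t ≤ 54 gives t ∈ [5, 13], which is 9 values.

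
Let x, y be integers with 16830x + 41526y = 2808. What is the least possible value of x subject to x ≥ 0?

807

gcd(41526, 16830):
  41526 = 2·16830 + 7866
  16830 = 2·7866 + 1098
  7866 = 7·1098 + 180
  1098 = 6·180 + 18
  180 = 10·18
so gcd(41526, 16830) = 18.
18 divides 2808, so solutions exist.
Back-substitute for Bézout coefficients:
  18 = 1098 - 6·180
  ... = 16830·(227) + 41526·(-92)
Scale by 2808/18 = 156: (x₀, y₀) = (35412, -14352).
General solution: x = 35412 + 2307t, y = -14352 - 935t for integer t.
x ≥ 0: smallest is 35412 mod 2307 = 807 (at t = -15), with y = -327.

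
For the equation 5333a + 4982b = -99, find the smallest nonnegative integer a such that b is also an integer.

4343

gcd(5333, 4982) = 1.
1 divides -99, so solutions exist.
By Bézout, 5333·(2271) + 4982·(-2431) = 1.
Scale by -99/1 = -99: (a₀, b₀) = (-224829, 240669).
General solution: a = -224829 + 4982t, b = 240669 - 5333t for integer t.
a ≥ 0: smallest is -224829 mod 4982 = 4343 (at t = 46), with b = -4649.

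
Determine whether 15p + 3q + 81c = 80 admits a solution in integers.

gcd(15, 3):
  15 = 5×3
so gcd(15, 3) = 3.
gcd(3, 81) = 3.
3 does not divide 80 (remainder 2), so no integer solutions.

no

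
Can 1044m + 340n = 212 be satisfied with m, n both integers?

gcd(1044, 340) = 4.
4 divides 212, so integer solutions exist.

yes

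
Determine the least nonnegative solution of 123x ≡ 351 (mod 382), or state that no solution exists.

gcd(382, 123) = 1  (382 = 3*123 + 13, 123 = 9*13 + 6, 13 = 2*6 + 1, 6 = 6*1).
1 divides 351, so solutions exist.
Back-substituting, 123*(-59) + 382*(19) = 1.
So 123*(-59) ≡ 1 (mod 382); multiply by 351: x ≡ -20709 (mod 382).
Smallest nonnegative: x = -20709 mod 382 = 301.

301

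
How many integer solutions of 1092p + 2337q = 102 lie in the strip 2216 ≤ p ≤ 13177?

gcd(2337, 1092):
  2337 = 2*1092 + 153
  1092 = 7*153 + 21
  153 = 7*21 + 6
  21 = 3*6 + 3
  6 = 2*3
so gcd(2337, 1092) = 3.
Back-substitute for Bézout coefficients:
  3 = 21 - 3*6
  ... = 1092*(336) + 2337*(-157)
Scale by 34: particular solution (11424, -5338); reduce p mod 779: (518, -242).
General solution: p = 518 + 779t, q = -242 - 364t for integer t.
2216 ≤ 518 + 779t ≤ 13177 gives t ∈ [3, 16], which is 14 values.

14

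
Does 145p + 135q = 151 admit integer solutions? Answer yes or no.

gcd(145, 135):
  145 = 1×135 + 10
  135 = 13×10 + 5
  10 = 2×5
so gcd(145, 135) = 5.
5 does not divide 151 (remainder 1), so no integer solutions.

no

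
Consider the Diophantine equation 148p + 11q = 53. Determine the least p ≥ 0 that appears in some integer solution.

4

gcd(148, 11) = 1  (148 = 13·11 + 5, 11 = 2·5 + 1, 5 = 5·1).
1 divides 53, so solutions exist.
Back-substituting, 148·(-2) + 11·(27) = 1.
Scale by 53/1 = 53: (p₀, q₀) = (-106, 1431).
General solution: p = -106 + 11t, q = 1431 - 148t for integer t.
p ≥ 0: smallest is -106 mod 11 = 4 (at t = 10), with q = -49.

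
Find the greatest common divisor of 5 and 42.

gcd(42, 5) = 1  (42 = 8*5 + 2, 5 = 2*2 + 1, 2 = 2*1).

1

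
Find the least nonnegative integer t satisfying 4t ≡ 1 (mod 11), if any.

3

gcd(11, 4) = 1  (11 = 2*4 + 3, 4 = 1*3 + 1, 3 = 3*1).
1 divides 1, so solutions exist.
Back-substituting, 4*(3) + 11*(-1) = 1.
So 4*(3) ≡ 1 (mod 11); multiply by 1: t ≡ 3 (mod 11).
Smallest nonnegative: t = 3 mod 11 = 3.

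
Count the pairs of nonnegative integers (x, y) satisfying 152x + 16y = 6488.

gcd(152, 16):
  152 = 9*16 + 8
  16 = 2*8
so gcd(152, 16) = 8.
Back-substitute for Bézout coefficients:
  8 = 152 - 9*16
  ... = 152*(1) + 16*(-9)
Scale by 811: one solution is (811, -7299). Reduce x mod 2: (1, 396).
General: x = 1 + 2t, y = 396 - 19t.
x ≥ 0 ⇒ t ≥ 0; y ≥ 0 ⇒ t ≤ 20. So t ∈ [0, 20]: 21 solutions.

21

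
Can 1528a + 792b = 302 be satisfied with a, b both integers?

gcd(1528, 792) = 8.
8 does not divide 302 (remainder 6), so no integer solutions.

no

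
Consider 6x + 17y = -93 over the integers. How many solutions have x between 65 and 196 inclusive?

7

gcd(17, 6) = 1.
By Bézout, 6·(3) + 17·(-1) = 1.
Particular solution: (10, -9).
General solution: x = 10 + 17t, y = -9 - 6t for integer t.
65 ≤ 10 + 17t ≤ 196 gives t ∈ [4, 10], which is 7 values.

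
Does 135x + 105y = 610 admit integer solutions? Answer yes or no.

gcd(135, 105) = 15  (135 = 1×105 + 30, 105 = 3×30 + 15, 30 = 2×15).
15 does not divide 610 (remainder 10), so no integer solutions.

no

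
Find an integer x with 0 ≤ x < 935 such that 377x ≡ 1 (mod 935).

gcd(935, 377) = 1.
By Bézout, 377·(-62) + 935·(25) = 1.
So 377·-62 ≡ 1 (mod 935), and -62 mod 935 = 873.

873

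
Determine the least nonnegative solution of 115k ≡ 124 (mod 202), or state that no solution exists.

gcd(202, 115):
  202 = 1·115 + 87
  115 = 1·87 + 28
  87 = 3·28 + 3
  28 = 9·3 + 1
  3 = 3·1
so gcd(202, 115) = 1.
1 divides 124, so solutions exist.
Back-substitute for Bézout coefficients:
  1 = 28 - 9·3
  ... = 115·(65) + 202·(-37)
So 115·(65) ≡ 1 (mod 202); multiply by 124: k ≡ 8060 (mod 202).
Smallest nonnegative: k = 8060 mod 202 = 182.

182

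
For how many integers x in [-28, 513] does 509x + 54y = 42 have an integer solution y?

gcd(509, 54) = 1.
By Bézout, 509·(-7) + 54·(66) = 1.
Particular solution: (30, -282).
General solution: x = 30 + 54t, y = -282 - 509t for integer t.
-28 ≤ 30 + 54t ≤ 513 gives t ∈ [-1, 8], which is 10 values.

10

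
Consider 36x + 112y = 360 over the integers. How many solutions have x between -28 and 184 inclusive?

gcd(112, 36) = 4  (112 = 3*36 + 4, 36 = 9*4).
Back-substituting, 36*(-3) + 112*(1) = 4.
Scale by 90: particular solution (-270, 90); reduce x mod 28: (10, 0).
General solution: x = 10 + 28t, y = 0 - 9t for integer t.
-28 ≤ 10 + 28t ≤ 184 gives t ∈ [-1, 6], which is 8 values.

8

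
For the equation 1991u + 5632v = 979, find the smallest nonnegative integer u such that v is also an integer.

405

gcd(5632, 1991) = 11  (5632 = 2*1991 + 1650, 1991 = 1*1650 + 341, 1650 = 4*341 + 286, 341 = 1*286 + 55, 286 = 5*55 + 11, 55 = 5*11).
11 divides 979, so solutions exist.
Back-substituting, 1991*(-99) + 5632*(35) = 11.
Scale by 979/11 = 89: (u₀, v₀) = (-8811, 3115).
General solution: u = -8811 + 512t, v = 3115 - 181t for integer t.
u ≥ 0: smallest is -8811 mod 512 = 405 (at t = 18), with v = -143.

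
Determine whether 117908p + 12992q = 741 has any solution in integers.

gcd(117908, 12992) = 28  (117908 = 9*12992 + 980, 12992 = 13*980 + 252, 980 = 3*252 + 224, 252 = 1*224 + 28, 224 = 8*28).
28 does not divide 741 (remainder 13), so no integer solutions.

no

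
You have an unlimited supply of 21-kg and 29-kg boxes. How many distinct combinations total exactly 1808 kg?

Need nonnegative integers with 21j + 29k = 1808.
gcd(21, 29) = 1, and 21·(-11) + 29·(8) = 1.
So (j₀, k₀) = (-19888, 14464); general j = -19888 + 29t, k = 14464 - 21t.
j ≥ 0 ⇒ t ≥ 686; k ≥ 0 ⇒ t ≤ 688. That's 3 values of t.

3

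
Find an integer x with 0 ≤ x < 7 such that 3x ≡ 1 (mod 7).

gcd(7, 3) = 1  (7 = 2×3 + 1, 3 = 3×1).
Back-substituting, 3×(-2) + 7×(1) = 1.
So 3×-2 ≡ 1 (mod 7), and -2 mod 7 = 5.

5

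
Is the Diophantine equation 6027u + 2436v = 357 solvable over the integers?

yes

gcd(6027, 2436) = 21.
21 divides 357, so integer solutions exist.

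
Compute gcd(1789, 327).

1

gcd(1789, 327) = 1  (1789 = 5·327 + 154, 327 = 2·154 + 19, 154 = 8·19 + 2, 19 = 9·2 + 1, 2 = 2·1).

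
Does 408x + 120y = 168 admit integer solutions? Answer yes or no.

gcd(408, 120) = 24.
24 divides 168, so integer solutions exist.

yes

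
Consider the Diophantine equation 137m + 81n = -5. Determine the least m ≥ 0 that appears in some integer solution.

gcd(137, 81):
  137 = 1*81 + 56
  81 = 1*56 + 25
  56 = 2*25 + 6
  25 = 4*6 + 1
  6 = 6*1
so gcd(137, 81) = 1.
1 divides -5, so solutions exist.
Back-substitute for Bézout coefficients:
  1 = 25 - 4*6
  ... = 137*(-13) + 81*(22)
Scale by -5/1 = -5: (m₀, n₀) = (65, -110).
General solution: m = 65 + 81t, n = -110 - 137t for integer t.
m ≥ 0: smallest is 65 mod 81 = 65 (at t = 0), with n = -110.

65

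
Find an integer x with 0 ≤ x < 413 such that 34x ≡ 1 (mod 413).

gcd(413, 34) = 1.
By Bézout, 34*(-85) + 413*(7) = 1.
So 34*-85 ≡ 1 (mod 413), and -85 mod 413 = 328.

328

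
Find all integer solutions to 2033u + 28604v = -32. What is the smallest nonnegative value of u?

gcd(28604, 2033) = 1  (28604 = 14·2033 + 142, 2033 = 14·142 + 45, 142 = 3·45 + 7, 45 = 6·7 + 3, 7 = 2·3 + 1, 3 = 3·1).
1 divides -32, so solutions exist.
Back-substituting, 2033·(-8259) + 28604·(587) = 1.
Scale by -32/1 = -32: (u₀, v₀) = (264288, -18784).
General solution: u = 264288 + 28604t, v = -18784 - 2033t for integer t.
u ≥ 0: smallest is 264288 mod 28604 = 6852 (at t = -9), with v = -487.

6852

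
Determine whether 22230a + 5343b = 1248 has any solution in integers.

gcd(22230, 5343):
  22230 = 4·5343 + 858
  5343 = 6·858 + 195
  858 = 4·195 + 78
  195 = 2·78 + 39
  78 = 2·39
so gcd(22230, 5343) = 39.
39 divides 1248, so integer solutions exist.

yes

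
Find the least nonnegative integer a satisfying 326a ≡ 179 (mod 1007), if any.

294

gcd(1007, 326):
  1007 = 3·326 + 29
  326 = 11·29 + 7
  29 = 4·7 + 1
  7 = 7·1
so gcd(1007, 326) = 1.
1 divides 179, so solutions exist.
Back-substitute for Bézout coefficients:
  1 = 29 - 4·7
  ... = 326·(-139) + 1007·(45)
So 326·(-139) ≡ 1 (mod 1007); multiply by 179: a ≡ -24881 (mod 1007).
Smallest nonnegative: a = -24881 mod 1007 = 294.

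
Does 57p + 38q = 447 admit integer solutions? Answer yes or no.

no

gcd(57, 38):
  57 = 1·38 + 19
  38 = 2·19
so gcd(57, 38) = 19.
19 does not divide 447 (remainder 10), so no integer solutions.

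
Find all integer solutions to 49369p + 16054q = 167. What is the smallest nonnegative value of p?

gcd(49369, 16054) = 1.
1 divides 167, so solutions exist.
By Bézout, 49369*(1769) + 16054*(-5440) = 1.
Scale by 167/1 = 167: (p₀, q₀) = (295423, -908480).
General solution: p = 295423 + 16054t, q = -908480 - 49369t for integer t.
p ≥ 0: smallest is 295423 mod 16054 = 6451 (at t = -18), with q = -19838.

6451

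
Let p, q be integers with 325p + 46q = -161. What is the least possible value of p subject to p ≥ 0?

gcd(325, 46) = 1  (325 = 7*46 + 3, 46 = 15*3 + 1, 3 = 3*1).
1 divides -161, so solutions exist.
Back-substituting, 325*(-15) + 46*(106) = 1.
Scale by -161/1 = -161: (p₀, q₀) = (2415, -17066).
General solution: p = 2415 + 46t, q = -17066 - 325t for integer t.
p ≥ 0: smallest is 2415 mod 46 = 23 (at t = -52), with q = -166.

23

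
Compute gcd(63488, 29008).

16

gcd(63488, 29008) = 16  (63488 = 2×29008 + 5472, 29008 = 5×5472 + 1648, 5472 = 3×1648 + 528, 1648 = 3×528 + 64, 528 = 8×64 + 16, 64 = 4×16).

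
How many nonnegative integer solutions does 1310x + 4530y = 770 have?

gcd(4530, 1310) = 10.
By Bézout, 1310*(83) + 4530*(-24) = 10.
One solution: (49, -14).
General: x = 49 + 453t, y = -14 - 131t.
x ≥ 0 ⇒ t ≥ 0; y ≥ 0 ⇒ t ≤ -1. So t ∈ [0, -1]: 0 solutions.

0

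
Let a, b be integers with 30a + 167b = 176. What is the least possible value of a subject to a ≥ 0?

17

gcd(167, 30) = 1.
1 divides 176, so solutions exist.
By Bézout, 30·(39) + 167·(-7) = 1.
Scale by 176/1 = 176: (a₀, b₀) = (6864, -1232).
General solution: a = 6864 + 167t, b = -1232 - 30t for integer t.
a ≥ 0: smallest is 6864 mod 167 = 17 (at t = -41), with b = -2.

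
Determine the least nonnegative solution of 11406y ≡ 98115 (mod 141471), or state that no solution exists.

gcd(141471, 11406) = 3.
3 divides 98115, so solutions exist.
By Bézout, 11406*(-11597) + 141471*(935) = 3.
So 11406*(-11597) ≡ 3 (mod 141471); multiply by 32705: y ≡ -379279885 (mod 47157).
Smallest nonnegative: y = -379279885 mod 47157 = 3866.

3866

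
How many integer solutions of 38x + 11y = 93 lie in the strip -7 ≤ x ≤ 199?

gcd(38, 11):
  38 = 3×11 + 5
  11 = 2×5 + 1
  5 = 5×1
so gcd(38, 11) = 1.
Back-substitute for Bézout coefficients:
  1 = 11 - 2×5
  ... = 38×(-2) + 11×(7)
Scale by 93: particular solution (-186, 651); reduce x mod 11: (1, 5).
General solution: x = 1 + 11t, y = 5 - 38t for integer t.
-7 ≤ 1 + 11t ≤ 199 gives t ∈ [0, 18], which is 19 values.

19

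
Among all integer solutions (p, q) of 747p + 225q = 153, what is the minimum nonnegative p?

24

gcd(747, 225) = 9.
9 divides 153, so solutions exist.
By Bézout, 747*(-3) + 225*(10) = 9.
Scale by 153/9 = 17: (p₀, q₀) = (-51, 170).
General solution: p = -51 + 25t, q = 170 - 83t for integer t.
p ≥ 0: smallest is -51 mod 25 = 24 (at t = 3), with q = -79.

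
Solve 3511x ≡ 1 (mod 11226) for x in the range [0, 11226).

gcd(11226, 3511):
  11226 = 3·3511 + 693
  3511 = 5·693 + 46
  693 = 15·46 + 3
  46 = 15·3 + 1
  3 = 3·1
so gcd(11226, 3511) = 1.
Back-substitute for Bézout coefficients:
  1 = 46 - 15·3
  ... = 3511·(3661) + 11226·(-1145)
So 3511·3661 ≡ 1 (mod 11226), and 3661 mod 11226 = 3661.

3661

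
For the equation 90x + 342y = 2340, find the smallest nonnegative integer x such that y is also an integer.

7

gcd(342, 90):
  342 = 3·90 + 72
  90 = 1·72 + 18
  72 = 4·18
so gcd(342, 90) = 18.
18 divides 2340, so solutions exist.
Back-substitute for Bézout coefficients:
  18 = 90 - 1·72
  ... = 90·(4) + 342·(-1)
Scale by 2340/18 = 130: (x₀, y₀) = (520, -130).
General solution: x = 520 + 19t, y = -130 - 5t for integer t.
x ≥ 0: smallest is 520 mod 19 = 7 (at t = -27), with y = 5.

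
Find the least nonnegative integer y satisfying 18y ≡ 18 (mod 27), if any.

gcd(27, 18) = 9.
9 divides 18, so solutions exist.
By Bézout, 18×(-1) + 27×(1) = 9.
So 18×(-1) ≡ 9 (mod 27); multiply by 2: y ≡ -2 (mod 3).
Smallest nonnegative: y = -2 mod 3 = 1.

1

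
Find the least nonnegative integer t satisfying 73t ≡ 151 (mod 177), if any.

133

gcd(177, 73) = 1  (177 = 2·73 + 31, 73 = 2·31 + 11, 31 = 2·11 + 9, 11 = 1·9 + 2, 9 = 4·2 + 1, 2 = 2·1).
1 divides 151, so solutions exist.
Back-substituting, 73·(-80) + 177·(33) = 1.
So 73·(-80) ≡ 1 (mod 177); multiply by 151: t ≡ -12080 (mod 177).
Smallest nonnegative: t = -12080 mod 177 = 133.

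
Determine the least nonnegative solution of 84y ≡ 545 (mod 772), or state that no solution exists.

no solution

gcd(772, 84) = 4  (772 = 9·84 + 16, 84 = 5·16 + 4, 16 = 4·4).
4 does not divide 545, so the congruence has no solution.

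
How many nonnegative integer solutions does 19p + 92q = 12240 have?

gcd(92, 19) = 1.
By Bézout, 19×(-29) + 92×(6) = 1.
One solution: (68, 119).
General: p = 68 + 92t, q = 119 - 19t.
p ≥ 0 ⇒ t ≥ 0; q ≥ 0 ⇒ t ≤ 6. So t ∈ [0, 6]: 7 solutions.

7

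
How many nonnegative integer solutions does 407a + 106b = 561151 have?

gcd(407, 106) = 1.
By Bézout, 407×(-25) + 106×(96) = 1.
One solution: (7, 5267).
General: a = 7 + 106t, b = 5267 - 407t.
a ≥ 0 ⇒ t ≥ 0; b ≥ 0 ⇒ t ≤ 12. So t ∈ [0, 12]: 13 solutions.

13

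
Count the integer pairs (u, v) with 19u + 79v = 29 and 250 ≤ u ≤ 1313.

gcd(79, 19):
  79 = 4×19 + 3
  19 = 6×3 + 1
  3 = 3×1
so gcd(79, 19) = 1.
Back-substitute for Bézout coefficients:
  1 = 19 - 6×3
  ... = 19×(25) + 79×(-6)
Scale by 29: particular solution (725, -174); reduce u mod 79: (14, -3).
General solution: u = 14 + 79t, v = -3 - 19t for integer t.
250 ≤ 14 + 79t ≤ 1313 gives t ∈ [3, 16], which is 14 values.

14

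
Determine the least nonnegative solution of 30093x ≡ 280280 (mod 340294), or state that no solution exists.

gcd(340294, 30093):
  340294 = 11·30093 + 9271
  30093 = 3·9271 + 2280
  9271 = 4·2280 + 151
  2280 = 15·151 + 15
  151 = 10·15 + 1
  15 = 15·1
so gcd(340294, 30093) = 1.
1 divides 280280, so solutions exist.
Back-substitute for Bézout coefficients:
  1 = 151 - 10·15
  ... = 30093·(-22537) + 340294·(1993)
So 30093·(-22537) ≡ 1 (mod 340294); multiply by 280280: x ≡ -6316670360 (mod 340294).
Smallest nonnegative: x = -6316670360 mod 340294 = 207162.

207162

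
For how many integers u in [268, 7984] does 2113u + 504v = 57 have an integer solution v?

gcd(2113, 504):
  2113 = 4·504 + 97
  504 = 5·97 + 19
  97 = 5·19 + 2
  19 = 9·2 + 1
  2 = 2·1
so gcd(2113, 504) = 1.
Back-substitute for Bézout coefficients:
  1 = 19 - 9·2
  ... = 2113·(-239) + 504·(1002)
Scale by 57: particular solution (-13623, 57114); reduce u mod 504: (489, -2050).
General solution: u = 489 + 504t, v = -2050 - 2113t for integer t.
268 ≤ 489 + 504t ≤ 7984 gives t ∈ [0, 14], which is 15 values.

15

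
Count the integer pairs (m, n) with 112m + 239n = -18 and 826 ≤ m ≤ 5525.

gcd(239, 112):
  239 = 2*112 + 15
  112 = 7*15 + 7
  15 = 2*7 + 1
  7 = 7*1
so gcd(239, 112) = 1.
Back-substitute for Bézout coefficients:
  1 = 15 - 2*7
  ... = 112*(-32) + 239*(15)
Scale by -18: particular solution (576, -270); reduce m mod 239: (98, -46).
General solution: m = 98 + 239t, n = -46 - 112t for integer t.
826 ≤ 98 + 239t ≤ 5525 gives t ∈ [4, 22], which is 19 values.

19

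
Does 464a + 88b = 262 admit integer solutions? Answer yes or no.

gcd(464, 88):
  464 = 5*88 + 24
  88 = 3*24 + 16
  24 = 1*16 + 8
  16 = 2*8
so gcd(464, 88) = 8.
8 does not divide 262 (remainder 6), so no integer solutions.

no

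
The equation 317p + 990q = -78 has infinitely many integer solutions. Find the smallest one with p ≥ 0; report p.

6

gcd(990, 317) = 1  (990 = 3×317 + 39, 317 = 8×39 + 5, 39 = 7×5 + 4, 5 = 1×4 + 1, 4 = 4×1).
1 divides -78, so solutions exist.
Back-substituting, 317×(203) + 990×(-65) = 1.
Scale by -78/1 = -78: (p₀, q₀) = (-15834, 5070).
General solution: p = -15834 + 990t, q = 5070 - 317t for integer t.
p ≥ 0: smallest is -15834 mod 990 = 6 (at t = 16), with q = -2.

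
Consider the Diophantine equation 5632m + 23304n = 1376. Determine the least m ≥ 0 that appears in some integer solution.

83

gcd(23304, 5632):
  23304 = 4·5632 + 776
  5632 = 7·776 + 200
  776 = 3·200 + 176
  200 = 1·176 + 24
  176 = 7·24 + 8
  24 = 3·8
so gcd(23304, 5632) = 8.
8 divides 1376, so solutions exist.
Back-substitute for Bézout coefficients:
  8 = 176 - 7·24
  ... = 5632·(-931) + 23304·(225)
Scale by 1376/8 = 172: (m₀, n₀) = (-160132, 38700).
General solution: m = -160132 + 2913t, n = 38700 - 704t for integer t.
m ≥ 0: smallest is -160132 mod 2913 = 83 (at t = 55), with n = -20.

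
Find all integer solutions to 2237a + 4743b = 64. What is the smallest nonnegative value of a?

2468

gcd(4743, 2237) = 1  (4743 = 2×2237 + 269, 2237 = 8×269 + 85, 269 = 3×85 + 14, 85 = 6×14 + 1, 14 = 14×1).
1 divides 64, so solutions exist.
Back-substituting, 2237×(335) + 4743×(-158) = 1.
Scale by 64/1 = 64: (a₀, b₀) = (21440, -10112).
General solution: a = 21440 + 4743t, b = -10112 - 2237t for integer t.
a ≥ 0: smallest is 21440 mod 4743 = 2468 (at t = -4), with b = -1164.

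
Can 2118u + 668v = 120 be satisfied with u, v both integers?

gcd(2118, 668):
  2118 = 3×668 + 114
  668 = 5×114 + 98
  114 = 1×98 + 16
  98 = 6×16 + 2
  16 = 8×2
so gcd(2118, 668) = 2.
2 divides 120, so integer solutions exist.

yes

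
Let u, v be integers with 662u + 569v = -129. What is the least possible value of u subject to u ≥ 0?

gcd(662, 569):
  662 = 1*569 + 93
  569 = 6*93 + 11
  93 = 8*11 + 5
  11 = 2*5 + 1
  5 = 5*1
so gcd(662, 569) = 1.
1 divides -129, so solutions exist.
Back-substitute for Bézout coefficients:
  1 = 11 - 2*5
  ... = 662*(-104) + 569*(121)
Scale by -129/1 = -129: (u₀, v₀) = (13416, -15609).
General solution: u = 13416 + 569t, v = -15609 - 662t for integer t.
u ≥ 0: smallest is 13416 mod 569 = 329 (at t = -23), with v = -383.

329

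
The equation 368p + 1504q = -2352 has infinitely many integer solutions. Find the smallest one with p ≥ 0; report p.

59

gcd(1504, 368):
  1504 = 4*368 + 32
  368 = 11*32 + 16
  32 = 2*16
so gcd(1504, 368) = 16.
16 divides -2352, so solutions exist.
Back-substitute for Bézout coefficients:
  16 = 368 - 11*32
  ... = 368*(45) + 1504*(-11)
Scale by -2352/16 = -147: (p₀, q₀) = (-6615, 1617).
General solution: p = -6615 + 94t, q = 1617 - 23t for integer t.
p ≥ 0: smallest is -6615 mod 94 = 59 (at t = 71), with q = -16.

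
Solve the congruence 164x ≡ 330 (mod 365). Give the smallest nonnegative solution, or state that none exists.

gcd(365, 164) = 1.
1 divides 330, so solutions exist.
By Bézout, 164×(69) + 365×(-31) = 1.
So 164×(69) ≡ 1 (mod 365); multiply by 330: x ≡ 22770 (mod 365).
Smallest nonnegative: x = 22770 mod 365 = 140.

140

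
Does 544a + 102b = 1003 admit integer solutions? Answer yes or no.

no

gcd(544, 102) = 34  (544 = 5*102 + 34, 102 = 3*34).
34 does not divide 1003 (remainder 17), so no integer solutions.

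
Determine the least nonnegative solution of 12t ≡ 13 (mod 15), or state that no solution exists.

gcd(15, 12) = 3  (15 = 1·12 + 3, 12 = 4·3).
3 does not divide 13, so the congruence has no solution.

no solution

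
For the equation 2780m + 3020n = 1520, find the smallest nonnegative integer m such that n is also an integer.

44

gcd(3020, 2780) = 20  (3020 = 1×2780 + 240, 2780 = 11×240 + 140, 240 = 1×140 + 100, 140 = 1×100 + 40, 100 = 2×40 + 20, 40 = 2×20).
20 divides 1520, so solutions exist.
Back-substituting, 2780×(-63) + 3020×(58) = 20.
Scale by 1520/20 = 76: (m₀, n₀) = (-4788, 4408).
General solution: m = -4788 + 151t, n = 4408 - 139t for integer t.
m ≥ 0: smallest is -4788 mod 151 = 44 (at t = 32), with n = -40.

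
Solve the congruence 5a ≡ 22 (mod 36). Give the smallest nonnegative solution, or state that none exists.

gcd(36, 5) = 1  (36 = 7×5 + 1, 5 = 5×1).
1 divides 22, so solutions exist.
Back-substituting, 5×(-7) + 36×(1) = 1.
So 5×(-7) ≡ 1 (mod 36); multiply by 22: a ≡ -154 (mod 36).
Smallest nonnegative: a = -154 mod 36 = 26.

26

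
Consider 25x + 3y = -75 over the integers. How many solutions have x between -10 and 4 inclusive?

5

gcd(25, 3) = 1  (25 = 8*3 + 1, 3 = 3*1).
Back-substituting, 25*(1) + 3*(-8) = 1.
Scale by -75: particular solution (-75, 600); reduce x mod 3: (0, -25).
General solution: x = 0 + 3t, y = -25 - 25t for integer t.
-10 ≤ 0 + 3t ≤ 4 gives t ∈ [-3, 1], which is 5 values.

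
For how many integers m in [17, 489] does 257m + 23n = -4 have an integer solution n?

gcd(257, 23):
  257 = 11×23 + 4
  23 = 5×4 + 3
  4 = 1×3 + 1
  3 = 3×1
so gcd(257, 23) = 1.
Back-substitute for Bézout coefficients:
  1 = 4 - 1×3
  ... = 257×(6) + 23×(-67)
Scale by -4: particular solution (-24, 268); reduce m mod 23: (22, -246).
General solution: m = 22 + 23t, n = -246 - 257t for integer t.
17 ≤ 22 + 23t ≤ 489 gives t ∈ [0, 20], which is 21 values.

21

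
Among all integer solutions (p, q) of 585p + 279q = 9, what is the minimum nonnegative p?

21

gcd(585, 279) = 9  (585 = 2*279 + 27, 279 = 10*27 + 9, 27 = 3*9).
9 divides 9, so solutions exist.
Back-substituting, 585*(-10) + 279*(21) = 9.
Scale by 9/9 = 1: (p₀, q₀) = (-10, 21).
General solution: p = -10 + 31t, q = 21 - 65t for integer t.
p ≥ 0: smallest is -10 mod 31 = 21 (at t = 1), with q = -44.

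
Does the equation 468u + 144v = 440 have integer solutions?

gcd(468, 144) = 36.
36 does not divide 440 (remainder 8), so no integer solutions.

no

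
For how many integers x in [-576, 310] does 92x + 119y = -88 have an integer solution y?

7

gcd(119, 92) = 1  (119 = 1*92 + 27, 92 = 3*27 + 11, 27 = 2*11 + 5, 11 = 2*5 + 1, 5 = 5*1).
Back-substituting, 92*(22) + 119*(-17) = 1.
Scale by -88: particular solution (-1936, 1496); reduce x mod 119: (87, -68).
General solution: x = 87 + 119t, y = -68 - 92t for integer t.
-576 ≤ 87 + 119t ≤ 310 gives t ∈ [-5, 1], which is 7 values.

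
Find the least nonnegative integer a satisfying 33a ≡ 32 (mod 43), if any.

14

gcd(43, 33) = 1.
1 divides 32, so solutions exist.
By Bézout, 33*(-13) + 43*(10) = 1.
So 33*(-13) ≡ 1 (mod 43); multiply by 32: a ≡ -416 (mod 43).
Smallest nonnegative: a = -416 mod 43 = 14.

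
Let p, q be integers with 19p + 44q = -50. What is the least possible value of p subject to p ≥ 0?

2

gcd(44, 19):
  44 = 2×19 + 6
  19 = 3×6 + 1
  6 = 6×1
so gcd(44, 19) = 1.
1 divides -50, so solutions exist.
Back-substitute for Bézout coefficients:
  1 = 19 - 3×6
  ... = 19×(7) + 44×(-3)
Scale by -50/1 = -50: (p₀, q₀) = (-350, 150).
General solution: p = -350 + 44t, q = 150 - 19t for integer t.
p ≥ 0: smallest is -350 mod 44 = 2 (at t = 8), with q = -2.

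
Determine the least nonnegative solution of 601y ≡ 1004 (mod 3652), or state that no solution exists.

gcd(3652, 601) = 1.
1 divides 1004, so solutions exist.
By Bézout, 601×(-1191) + 3652×(196) = 1.
So 601×(-1191) ≡ 1 (mod 3652); multiply by 1004: y ≡ -1195764 (mod 3652).
Smallest nonnegative: y = -1195764 mod 3652 = 2092.

2092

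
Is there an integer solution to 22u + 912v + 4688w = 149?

no

gcd(912, 22) = 2.
gcd(2, 4688) = 2.
2 does not divide 149 (remainder 1), so no integer solutions.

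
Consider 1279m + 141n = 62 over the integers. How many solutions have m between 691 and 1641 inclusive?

gcd(1279, 141) = 1.
By Bézout, 1279·(-14) + 141·(127) = 1.
Particular solution: (119, -1079).
General solution: m = 119 + 141t, n = -1079 - 1279t for integer t.
691 ≤ 119 + 141t ≤ 1641 gives t ∈ [5, 10], which is 6 values.

6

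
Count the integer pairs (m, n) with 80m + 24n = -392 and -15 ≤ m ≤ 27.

gcd(80, 24) = 8  (80 = 3·24 + 8, 24 = 3·8).
Back-substituting, 80·(1) + 24·(-3) = 8.
Scale by -49: particular solution (-49, 147); reduce m mod 3: (2, -23).
General solution: m = 2 + 3t, n = -23 - 10t for integer t.
-15 ≤ 2 + 3t ≤ 27 gives t ∈ [-5, 8], which is 14 values.

14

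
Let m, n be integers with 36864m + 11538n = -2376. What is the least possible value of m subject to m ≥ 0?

522

gcd(36864, 11538):
  36864 = 3×11538 + 2250
  11538 = 5×2250 + 288
  2250 = 7×288 + 234
  288 = 1×234 + 54
  234 = 4×54 + 18
  54 = 3×18
so gcd(36864, 11538) = 18.
18 divides -2376, so solutions exist.
Back-substitute for Bézout coefficients:
  18 = 234 - 4×54
  ... = 36864×(200) + 11538×(-639)
Scale by -2376/18 = -132: (m₀, n₀) = (-26400, 84348).
General solution: m = -26400 + 641t, n = 84348 - 2048t for integer t.
m ≥ 0: smallest is -26400 mod 641 = 522 (at t = 42), with n = -1668.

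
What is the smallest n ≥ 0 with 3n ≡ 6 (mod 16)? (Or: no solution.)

gcd(16, 3):
  16 = 5·3 + 1
  3 = 3·1
so gcd(16, 3) = 1.
1 divides 6, so solutions exist.
Back-substitute for Bézout coefficients:
  1 = 16 - 5·3
  ... = 3·(-5) + 16·(1)
So 3·(-5) ≡ 1 (mod 16); multiply by 6: n ≡ -30 (mod 16).
Smallest nonnegative: n = -30 mod 16 = 2.

2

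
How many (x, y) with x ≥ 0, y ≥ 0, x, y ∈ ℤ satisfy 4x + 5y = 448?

23

gcd(5, 4) = 1  (5 = 1×4 + 1, 4 = 4×1).
Back-substituting, 4×(-1) + 5×(1) = 1.
Scale by 448: one solution is (-448, 448). Reduce x mod 5: (2, 88).
General: x = 2 + 5t, y = 88 - 4t.
x ≥ 0 ⇒ t ≥ 0; y ≥ 0 ⇒ t ≤ 22. So t ∈ [0, 22]: 23 solutions.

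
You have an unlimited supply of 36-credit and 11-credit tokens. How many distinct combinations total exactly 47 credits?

Need nonnegative integers with 36j + 11k = 47.
gcd(36, 11) = 1, and 36·(4) + 11·(-13) = 1.
So (j₀, k₀) = (188, -611); general j = 188 + 11t, k = -611 - 36t.
j ≥ 0 ⇒ t ≥ -17; k ≥ 0 ⇒ t ≤ -17. That's 1 value of t.

1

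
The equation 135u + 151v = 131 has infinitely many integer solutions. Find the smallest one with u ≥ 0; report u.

gcd(151, 135):
  151 = 1*135 + 16
  135 = 8*16 + 7
  16 = 2*7 + 2
  7 = 3*2 + 1
  2 = 2*1
so gcd(151, 135) = 1.
1 divides 131, so solutions exist.
Back-substitute for Bézout coefficients:
  1 = 7 - 3*2
  ... = 135*(66) + 151*(-59)
Scale by 131/1 = 131: (u₀, v₀) = (8646, -7729).
General solution: u = 8646 + 151t, v = -7729 - 135t for integer t.
u ≥ 0: smallest is 8646 mod 151 = 39 (at t = -57), with v = -34.

39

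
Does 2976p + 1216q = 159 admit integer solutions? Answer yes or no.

no

gcd(2976, 1216) = 32  (2976 = 2·1216 + 544, 1216 = 2·544 + 128, 544 = 4·128 + 32, 128 = 4·32).
32 does not divide 159 (remainder 31), so no integer solutions.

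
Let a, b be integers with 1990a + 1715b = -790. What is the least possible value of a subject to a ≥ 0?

284

gcd(1990, 1715) = 5  (1990 = 1×1715 + 275, 1715 = 6×275 + 65, 275 = 4×65 + 15, 65 = 4×15 + 5, 15 = 3×5).
5 divides -790, so solutions exist.
Back-substituting, 1990×(-106) + 1715×(123) = 5.
Scale by -790/5 = -158: (a₀, b₀) = (16748, -19434).
General solution: a = 16748 + 343t, b = -19434 - 398t for integer t.
a ≥ 0: smallest is 16748 mod 343 = 284 (at t = -48), with b = -330.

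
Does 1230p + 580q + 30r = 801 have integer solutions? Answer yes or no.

no

gcd(1230, 580) = 10  (1230 = 2*580 + 70, 580 = 8*70 + 20, 70 = 3*20 + 10, 20 = 2*10).
gcd(10, 30) = 10.
10 does not divide 801 (remainder 1), so no integer solutions.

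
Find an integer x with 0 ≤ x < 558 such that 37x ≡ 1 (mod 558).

181

gcd(558, 37) = 1  (558 = 15×37 + 3, 37 = 12×3 + 1, 3 = 3×1).
Back-substituting, 37×(181) + 558×(-12) = 1.
So 37×181 ≡ 1 (mod 558), and 181 mod 558 = 181.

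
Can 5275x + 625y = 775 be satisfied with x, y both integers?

gcd(5275, 625) = 25  (5275 = 8·625 + 275, 625 = 2·275 + 75, 275 = 3·75 + 50, 75 = 1·50 + 25, 50 = 2·25).
25 divides 775, so integer solutions exist.

yes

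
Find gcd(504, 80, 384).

gcd(504, 80) = 8.
gcd(8, 384) = 8.

8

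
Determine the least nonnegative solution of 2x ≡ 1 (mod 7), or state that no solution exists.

4

gcd(7, 2):
  7 = 3*2 + 1
  2 = 2*1
so gcd(7, 2) = 1.
1 divides 1, so solutions exist.
Back-substitute for Bézout coefficients:
  1 = 7 - 3*2
  ... = 2*(-3) + 7*(1)
So 2*(-3) ≡ 1 (mod 7); multiply by 1: x ≡ -3 (mod 7).
Smallest nonnegative: x = -3 mod 7 = 4.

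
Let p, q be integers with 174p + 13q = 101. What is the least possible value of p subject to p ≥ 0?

gcd(174, 13):
  174 = 13·13 + 5
  13 = 2·5 + 3
  5 = 1·3 + 2
  3 = 1·2 + 1
  2 = 2·1
so gcd(174, 13) = 1.
1 divides 101, so solutions exist.
Back-substitute for Bézout coefficients:
  1 = 3 - 1·2
  ... = 174·(-5) + 13·(67)
Scale by 101/1 = 101: (p₀, q₀) = (-505, 6767).
General solution: p = -505 + 13t, q = 6767 - 174t for integer t.
p ≥ 0: smallest is -505 mod 13 = 2 (at t = 39), with q = -19.

2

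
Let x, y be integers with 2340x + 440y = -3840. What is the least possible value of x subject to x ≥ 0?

4

gcd(2340, 440) = 20  (2340 = 5·440 + 140, 440 = 3·140 + 20, 140 = 7·20).
20 divides -3840, so solutions exist.
Back-substituting, 2340·(-3) + 440·(16) = 20.
Scale by -3840/20 = -192: (x₀, y₀) = (576, -3072).
General solution: x = 576 + 22t, y = -3072 - 117t for integer t.
x ≥ 0: smallest is 576 mod 22 = 4 (at t = -26), with y = -30.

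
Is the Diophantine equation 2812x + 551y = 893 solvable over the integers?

gcd(2812, 551) = 19  (2812 = 5*551 + 57, 551 = 9*57 + 38, 57 = 1*38 + 19, 38 = 2*19).
19 divides 893, so integer solutions exist.

yes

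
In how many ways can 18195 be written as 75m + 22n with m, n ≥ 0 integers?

11

gcd(75, 22) = 1.
By Bézout, 75·(5) + 22·(-17) = 1.
One solution: (5, 810).
General: m = 5 + 22t, n = 810 - 75t.
m ≥ 0 ⇒ t ≥ 0; n ≥ 0 ⇒ t ≤ 10. So t ∈ [0, 10]: 11 solutions.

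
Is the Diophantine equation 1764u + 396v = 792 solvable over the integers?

yes

gcd(1764, 396) = 36  (1764 = 4·396 + 180, 396 = 2·180 + 36, 180 = 5·36).
36 divides 792, so integer solutions exist.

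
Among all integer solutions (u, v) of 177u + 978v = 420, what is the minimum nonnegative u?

gcd(978, 177):
  978 = 5×177 + 93
  177 = 1×93 + 84
  93 = 1×84 + 9
  84 = 9×9 + 3
  9 = 3×3
so gcd(978, 177) = 3.
3 divides 420, so solutions exist.
Back-substitute for Bézout coefficients:
  3 = 84 - 9×9
  ... = 177×(105) + 978×(-19)
Scale by 420/3 = 140: (u₀, v₀) = (14700, -2660).
General solution: u = 14700 + 326t, v = -2660 - 59t for integer t.
u ≥ 0: smallest is 14700 mod 326 = 30 (at t = -45), with v = -5.

30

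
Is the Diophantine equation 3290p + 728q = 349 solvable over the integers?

gcd(3290, 728) = 14.
14 does not divide 349 (remainder 13), so no integer solutions.

no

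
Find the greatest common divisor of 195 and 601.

gcd(601, 195):
  601 = 3·195 + 16
  195 = 12·16 + 3
  16 = 5·3 + 1
  3 = 3·1
so gcd(601, 195) = 1.

1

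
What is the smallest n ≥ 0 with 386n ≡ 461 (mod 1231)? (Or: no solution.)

234

gcd(1231, 386) = 1.
1 divides 461, so solutions exist.
By Bézout, 386*(118) + 1231*(-37) = 1.
So 386*(118) ≡ 1 (mod 1231); multiply by 461: n ≡ 54398 (mod 1231).
Smallest nonnegative: n = 54398 mod 1231 = 234.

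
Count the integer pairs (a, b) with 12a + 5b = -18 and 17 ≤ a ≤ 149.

26

gcd(12, 5):
  12 = 2×5 + 2
  5 = 2×2 + 1
  2 = 2×1
so gcd(12, 5) = 1.
Back-substitute for Bézout coefficients:
  1 = 5 - 2×2
  ... = 12×(-2) + 5×(5)
Scale by -18: particular solution (36, -90); reduce a mod 5: (1, -6).
General solution: a = 1 + 5t, b = -6 - 12t for integer t.
17 ≤ 1 + 5t ≤ 149 gives t ∈ [4, 29], which is 26 values.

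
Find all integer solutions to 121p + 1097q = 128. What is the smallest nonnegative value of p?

953

gcd(1097, 121):
  1097 = 9×121 + 8
  121 = 15×8 + 1
  8 = 8×1
so gcd(1097, 121) = 1.
1 divides 128, so solutions exist.
Back-substitute for Bézout coefficients:
  1 = 121 - 15×8
  ... = 121×(136) + 1097×(-15)
Scale by 128/1 = 128: (p₀, q₀) = (17408, -1920).
General solution: p = 17408 + 1097t, q = -1920 - 121t for integer t.
p ≥ 0: smallest is 17408 mod 1097 = 953 (at t = -15), with q = -105.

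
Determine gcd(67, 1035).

gcd(1035, 67):
  1035 = 15·67 + 30
  67 = 2·30 + 7
  30 = 4·7 + 2
  7 = 3·2 + 1
  2 = 2·1
so gcd(1035, 67) = 1.

1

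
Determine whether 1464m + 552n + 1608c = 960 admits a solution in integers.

gcd(1464, 552):
  1464 = 2*552 + 360
  552 = 1*360 + 192
  360 = 1*192 + 168
  192 = 1*168 + 24
  168 = 7*24
so gcd(1464, 552) = 24.
gcd(24, 1608) = 24.
24 divides 960, so integer solutions exist.

yes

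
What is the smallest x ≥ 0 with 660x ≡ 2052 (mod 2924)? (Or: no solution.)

455

gcd(2924, 660) = 4  (2924 = 4*660 + 284, 660 = 2*284 + 92, 284 = 3*92 + 8, 92 = 11*8 + 4, 8 = 2*4).
4 divides 2052, so solutions exist.
Back-substituting, 660*(350) + 2924*(-79) = 4.
So 660*(350) ≡ 4 (mod 2924); multiply by 513: x ≡ 179550 (mod 731).
Smallest nonnegative: x = 179550 mod 731 = 455.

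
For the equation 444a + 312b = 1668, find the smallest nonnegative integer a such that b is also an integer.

15

gcd(444, 312) = 12  (444 = 1*312 + 132, 312 = 2*132 + 48, 132 = 2*48 + 36, 48 = 1*36 + 12, 36 = 3*12).
12 divides 1668, so solutions exist.
Back-substituting, 444*(-7) + 312*(10) = 12.
Scale by 1668/12 = 139: (a₀, b₀) = (-973, 1390).
General solution: a = -973 + 26t, b = 1390 - 37t for integer t.
a ≥ 0: smallest is -973 mod 26 = 15 (at t = 38), with b = -16.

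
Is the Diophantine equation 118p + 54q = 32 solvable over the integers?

gcd(118, 54) = 2.
2 divides 32, so integer solutions exist.

yes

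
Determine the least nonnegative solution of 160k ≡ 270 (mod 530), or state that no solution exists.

gcd(530, 160):
  530 = 3*160 + 50
  160 = 3*50 + 10
  50 = 5*10
so gcd(530, 160) = 10.
10 divides 270, so solutions exist.
Back-substitute for Bézout coefficients:
  10 = 160 - 3*50
  ... = 160*(10) + 530*(-3)
So 160*(10) ≡ 10 (mod 530); multiply by 27: k ≡ 270 (mod 53).
Smallest nonnegative: k = 270 mod 53 = 5.

5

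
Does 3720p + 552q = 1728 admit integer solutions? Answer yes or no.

gcd(3720, 552) = 24  (3720 = 6·552 + 408, 552 = 1·408 + 144, 408 = 2·144 + 120, 144 = 1·120 + 24, 120 = 5·24).
24 divides 1728, so integer solutions exist.

yes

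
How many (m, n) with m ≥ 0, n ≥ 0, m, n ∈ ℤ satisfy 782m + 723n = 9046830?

16

gcd(782, 723):
  782 = 1·723 + 59
  723 = 12·59 + 15
  59 = 3·15 + 14
  15 = 1·14 + 1
  14 = 14·1
so gcd(782, 723) = 1.
Back-substitute for Bézout coefficients:
  1 = 15 - 1·14
  ... = 782·(-49) + 723·(53)
Scale by 9046830: one solution is (-443294670, 479481990). Reduce m mod 723: (489, 11984).
General: m = 489 + 723t, n = 11984 - 782t.
m ≥ 0 ⇒ t ≥ 0; n ≥ 0 ⇒ t ≤ 15. So t ∈ [0, 15]: 16 solutions.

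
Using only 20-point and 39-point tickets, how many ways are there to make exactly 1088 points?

1

Need nonnegative integers with 20j + 39k = 1088.
gcd(20, 39) = 1, and 20·(2) + 39·(-1) = 1.
So (j₀, k₀) = (2176, -1088); general j = 2176 + 39t, k = -1088 - 20t.
j ≥ 0 ⇒ t ≥ -55; k ≥ 0 ⇒ t ≤ -55. That's 1 value of t.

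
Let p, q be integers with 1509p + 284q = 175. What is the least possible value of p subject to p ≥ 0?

203

gcd(1509, 284) = 1  (1509 = 5·284 + 89, 284 = 3·89 + 17, 89 = 5·17 + 4, 17 = 4·4 + 1, 4 = 4·1).
1 divides 175, so solutions exist.
Back-substituting, 1509·(-67) + 284·(356) = 1.
Scale by 175/1 = 175: (p₀, q₀) = (-11725, 62300).
General solution: p = -11725 + 284t, q = 62300 - 1509t for integer t.
p ≥ 0: smallest is -11725 mod 284 = 203 (at t = 42), with q = -1078.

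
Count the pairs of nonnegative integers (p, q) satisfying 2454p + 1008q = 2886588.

7

gcd(2454, 1008) = 6  (2454 = 2*1008 + 438, 1008 = 2*438 + 132, 438 = 3*132 + 42, 132 = 3*42 + 6, 42 = 7*6).
Back-substituting, 2454*(-23) + 1008*(56) = 6.
Scale by 481098: one solution is (-11065254, 26941488). Reduce p mod 168: (66, 2703).
General: p = 66 + 168t, q = 2703 - 409t.
p ≥ 0 ⇒ t ≥ 0; q ≥ 0 ⇒ t ≤ 6. So t ∈ [0, 6]: 7 solutions.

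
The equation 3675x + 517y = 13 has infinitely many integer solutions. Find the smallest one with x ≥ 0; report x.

gcd(3675, 517) = 1  (3675 = 7·517 + 56, 517 = 9·56 + 13, 56 = 4·13 + 4, 13 = 3·4 + 1, 4 = 4·1).
1 divides 13, so solutions exist.
Back-substituting, 3675·(-120) + 517·(853) = 1.
Scale by 13/1 = 13: (x₀, y₀) = (-1560, 11089).
General solution: x = -1560 + 517t, y = 11089 - 3675t for integer t.
x ≥ 0: smallest is -1560 mod 517 = 508 (at t = 4), with y = -3611.

508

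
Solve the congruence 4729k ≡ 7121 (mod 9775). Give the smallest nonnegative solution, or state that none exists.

6924

gcd(9775, 4729) = 1.
1 divides 7121, so solutions exist.
By Bézout, 4729·(-1881) + 9775·(910) = 1.
So 4729·(-1881) ≡ 1 (mod 9775); multiply by 7121: k ≡ -13394601 (mod 9775).
Smallest nonnegative: k = -13394601 mod 9775 = 6924.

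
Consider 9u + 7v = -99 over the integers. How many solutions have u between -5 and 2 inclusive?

1

gcd(9, 7) = 1.
By Bézout, 9·(-3) + 7·(4) = 1.
Particular solution: (3, -18).
General solution: u = 3 + 7t, v = -18 - 9t for integer t.
-5 ≤ 3 + 7t ≤ 2 gives t ∈ [-1, -1], which is 1 value.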